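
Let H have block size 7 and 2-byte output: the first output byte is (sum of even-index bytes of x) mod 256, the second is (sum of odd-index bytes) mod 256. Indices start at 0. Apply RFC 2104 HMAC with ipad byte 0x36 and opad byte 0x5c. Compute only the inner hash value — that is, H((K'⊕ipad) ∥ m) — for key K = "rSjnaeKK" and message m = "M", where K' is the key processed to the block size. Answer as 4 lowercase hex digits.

6000

Key "rSjnaeKK" = 72 53 6a 6e 61 65 4b 4b is 8 bytes > B = 7, so hash it first: H(key) = 88 71, then zero-pad to 7 bytes: K' = 88 71 00 00 00 00 00.
K' ⊕ ipad = be 47 36 36 36 36 36.
Inner input = be 47 36 36 36 36 36 ∥ 4d.
Inner hash: even-index sum = 352 mod 256 = 96; odd-index sum = 256 mod 256 = 0 → 60 00.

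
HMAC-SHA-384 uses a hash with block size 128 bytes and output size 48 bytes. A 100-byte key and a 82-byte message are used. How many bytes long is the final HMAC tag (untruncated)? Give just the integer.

48

The tag is one SHA-384 digest: 48 bytes.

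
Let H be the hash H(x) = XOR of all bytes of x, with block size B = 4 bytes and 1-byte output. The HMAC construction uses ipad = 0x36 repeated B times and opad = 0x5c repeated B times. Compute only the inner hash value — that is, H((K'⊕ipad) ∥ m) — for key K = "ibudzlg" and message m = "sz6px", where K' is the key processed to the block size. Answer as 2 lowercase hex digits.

Key "ibudzlg" = 69 62 75 64 7a 6c 67 is 7 bytes > B = 4, so hash it first: H(key) = 6b, then zero-pad to 4 bytes: K' = 6b 00 00 00.
K' ⊕ ipad = 5d 36 36 36.
Inner input = 5d 36 36 36 ∥ 73 7a 36 70 78.
Inner hash: XOR 5d⊕36⊕36⊕36⊕73⊕7a⊕36⊕70⊕78 = 5c.

5c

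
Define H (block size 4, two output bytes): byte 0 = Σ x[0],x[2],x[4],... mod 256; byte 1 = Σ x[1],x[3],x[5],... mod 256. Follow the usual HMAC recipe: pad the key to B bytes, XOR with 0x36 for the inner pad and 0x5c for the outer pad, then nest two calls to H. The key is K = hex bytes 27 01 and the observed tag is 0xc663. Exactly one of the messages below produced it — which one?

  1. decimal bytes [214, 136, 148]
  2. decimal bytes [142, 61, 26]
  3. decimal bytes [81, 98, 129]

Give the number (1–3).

2

Key hex bytes 27 01 is 2 bytes ≤ B = 4; zero-pad to 4 bytes: K' = 27 01 00 00.
K' ⊕ ipad = 11 37 36 36; K' ⊕ opad = 7b 5d 5c 5c.
m1: inner = H(11 37 36 36 d6 88 94) = b1 f5; tag = H(7b 5d 5c 5c b1 f5) = 88ae
m2: inner = H(11 37 36 36 8e 3d 1a) = ef aa; tag = H(7b 5d 5c 5c ef aa) = c663 ← matches
m3: inner = H(11 37 36 36 51 62 81) = 19 cf; tag = H(7b 5d 5c 5c 19 cf) = f088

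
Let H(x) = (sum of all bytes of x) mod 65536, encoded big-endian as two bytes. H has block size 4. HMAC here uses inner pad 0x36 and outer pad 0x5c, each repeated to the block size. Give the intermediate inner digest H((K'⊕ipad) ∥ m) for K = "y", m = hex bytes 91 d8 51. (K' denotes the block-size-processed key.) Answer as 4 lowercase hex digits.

02ab

Key "y" = 79 is 1 byte ≤ B = 4; zero-pad to 4 bytes: K' = 79 00 00 00.
K' ⊕ ipad = 4f 36 36 36.
Inner input = 4f 36 36 36 ∥ 91 d8 51.
Inner hash: sum = 79+54+54+54+145+216+81 = 683 → 02 ab.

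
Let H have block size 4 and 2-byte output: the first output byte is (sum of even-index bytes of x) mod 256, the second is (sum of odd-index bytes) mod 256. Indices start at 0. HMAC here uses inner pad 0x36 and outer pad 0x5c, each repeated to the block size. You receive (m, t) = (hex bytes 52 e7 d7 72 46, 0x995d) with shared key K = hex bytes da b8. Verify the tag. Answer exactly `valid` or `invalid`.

Key hex bytes da b8 is 2 bytes ≤ B = 4; zero-pad to 4 bytes: K' = da b8 00 00.
K' ⊕ ipad = ec 8e 36 36; K' ⊕ opad = 86 e4 5c 5c.
Inner hash: even-index sum = 657 mod 256 = 145; odd-index sum = 541 mod 256 = 29 → 91 1d.
Outer hash (recomputed tag): even-index sum = 371 mod 256 = 115; odd-index sum = 349 mod 256 = 93 → 73 5d.
Recomputed tag = 735d; claimed = 995d → mismatch.

invalid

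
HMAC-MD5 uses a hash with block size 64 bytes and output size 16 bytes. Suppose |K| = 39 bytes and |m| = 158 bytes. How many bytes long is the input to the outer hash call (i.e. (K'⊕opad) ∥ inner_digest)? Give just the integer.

80

Key is 39 ≤ 64 bytes, zero-padded: |K'| = 64.
Outer input = (K'⊕opad) ∥ H(inner) → 64 + 16 = 80 bytes.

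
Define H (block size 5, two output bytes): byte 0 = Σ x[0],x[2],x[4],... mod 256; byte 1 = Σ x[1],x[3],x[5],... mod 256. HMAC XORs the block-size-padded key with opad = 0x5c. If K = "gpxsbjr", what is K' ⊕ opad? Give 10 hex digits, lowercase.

Key "gpxsbjr" = 67 70 78 73 62 6a 72 is 7 bytes > B = 5, so hash it first: H(key) = b3 4d, then zero-pad to 5 bytes: K' = b3 4d 00 00 00.
XOR each byte with 0x5c: b3⊕5c=ef, 4d⊕5c=11, 00⊕5c=5c, 00⊕5c=5c, 00⊕5c=5c.

ef115c5c5c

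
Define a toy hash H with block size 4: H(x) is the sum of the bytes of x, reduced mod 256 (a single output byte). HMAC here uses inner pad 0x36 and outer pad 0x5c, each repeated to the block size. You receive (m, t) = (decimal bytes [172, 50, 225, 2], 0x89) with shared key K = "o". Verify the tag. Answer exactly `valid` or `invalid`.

Key "o" = 6f is 1 byte ≤ B = 4; zero-pad to 4 bytes: K' = 6f 00 00 00.
K' ⊕ ipad = 59 36 36 36; K' ⊕ opad = 33 5c 5c 5c.
Inner hash: sum = 89+54+54+54+172+50+225+2 = 700; mod 256 = 188 → bc.
Outer hash (recomputed tag): sum = 51+92+92+92+188 = 515; mod 256 = 3 → 03.
Recomputed tag = 03; claimed = 89 → mismatch.

invalid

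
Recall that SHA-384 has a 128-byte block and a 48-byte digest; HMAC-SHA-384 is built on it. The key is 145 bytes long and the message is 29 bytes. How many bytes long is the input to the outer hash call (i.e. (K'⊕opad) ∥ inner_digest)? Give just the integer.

176

Key is 145 > 128 bytes, so it is hashed to 48 bytes then zero-padded to 128: |K'| = 128.
Outer input = (K'⊕opad) ∥ H(inner) → 128 + 48 = 176 bytes.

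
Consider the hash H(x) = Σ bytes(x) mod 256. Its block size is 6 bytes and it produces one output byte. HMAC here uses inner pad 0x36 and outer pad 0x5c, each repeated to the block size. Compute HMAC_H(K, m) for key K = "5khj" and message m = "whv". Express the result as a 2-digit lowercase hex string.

Key "5khj" = 35 6b 68 6a is 4 bytes ≤ B = 6; zero-pad to 6 bytes: K' = 35 6b 68 6a 00 00.
K' ⊕ ipad = 03 5d 5e 5c 36 36.  K' ⊕ opad = 69 37 34 36 5c 5c.
Inner input = (K'⊕ipad) ∥ m = 03 5d 5e 5c 36 36 ∥ 77 68 76.
Inner hash: sum = 3+93+94+92+54+54+119+104+118 = 731; mod 256 = 219 → db.
Outer input = (K'⊕opad) ∥ inner = 69 37 34 36 5c 5c ∥ db.
Outer hash (tag): sum = 105+55+52+54+92+92+219 = 669; mod 256 = 157 → 9d.

9d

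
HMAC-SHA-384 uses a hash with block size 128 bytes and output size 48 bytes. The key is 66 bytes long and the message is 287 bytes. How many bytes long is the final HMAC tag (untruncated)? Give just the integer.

The tag is one SHA-384 digest: 48 bytes.

48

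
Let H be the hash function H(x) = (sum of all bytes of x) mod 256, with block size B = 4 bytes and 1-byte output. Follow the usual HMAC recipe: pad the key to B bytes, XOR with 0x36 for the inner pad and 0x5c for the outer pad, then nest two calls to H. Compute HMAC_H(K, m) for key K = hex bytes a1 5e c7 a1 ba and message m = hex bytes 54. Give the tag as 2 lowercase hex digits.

Key hex bytes a1 5e c7 a1 ba is 5 bytes > B = 4, so hash it first: H(key) = 21, then zero-pad to 4 bytes: K' = 21 00 00 00.
K' ⊕ ipad = 17 36 36 36.  K' ⊕ opad = 7d 5c 5c 5c.
Inner input = (K'⊕ipad) ∥ m = 17 36 36 36 ∥ 54.
Inner hash: sum = 23+54+54+54+84 = 269; mod 256 = 13 → 0d.
Outer input = (K'⊕opad) ∥ inner = 7d 5c 5c 5c ∥ 0d.
Outer hash (tag): sum = 125+92+92+92+13 = 414; mod 256 = 158 → 9e.

9e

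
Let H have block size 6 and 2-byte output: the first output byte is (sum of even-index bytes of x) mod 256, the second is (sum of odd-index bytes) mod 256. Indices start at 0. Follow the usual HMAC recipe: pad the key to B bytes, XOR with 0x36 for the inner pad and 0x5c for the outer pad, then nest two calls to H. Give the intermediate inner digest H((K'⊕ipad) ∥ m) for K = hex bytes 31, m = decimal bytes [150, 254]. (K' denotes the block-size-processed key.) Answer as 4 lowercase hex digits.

09a0

Key hex bytes 31 is 1 byte ≤ B = 6; zero-pad to 6 bytes: K' = 31 00 00 00 00 00.
K' ⊕ ipad = 07 36 36 36 36 36.
Inner input = 07 36 36 36 36 36 ∥ 96 fe.
Inner hash: even-index sum = 265 mod 256 = 9; odd-index sum = 416 mod 256 = 160 → 09 a0.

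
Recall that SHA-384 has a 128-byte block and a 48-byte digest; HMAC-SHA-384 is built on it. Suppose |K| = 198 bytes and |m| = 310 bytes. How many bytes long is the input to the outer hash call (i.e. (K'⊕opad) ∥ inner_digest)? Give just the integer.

176

Key is 198 > 128 bytes, so it is hashed to 48 bytes then zero-padded to 128: |K'| = 128.
Outer input = (K'⊕opad) ∥ H(inner) → 128 + 48 = 176 bytes.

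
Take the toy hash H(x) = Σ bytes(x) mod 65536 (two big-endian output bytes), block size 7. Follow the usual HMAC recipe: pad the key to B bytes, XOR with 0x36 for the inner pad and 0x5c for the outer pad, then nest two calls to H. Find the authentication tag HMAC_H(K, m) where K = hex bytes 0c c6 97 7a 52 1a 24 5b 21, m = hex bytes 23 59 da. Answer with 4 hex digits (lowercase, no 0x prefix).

0351

Key hex bytes 0c c6 97 7a 52 1a 24 5b 21 is 9 bytes > B = 7, so hash it first: H(key) = 02 ef, then zero-pad to 7 bytes: K' = 02 ef 00 00 00 00 00.
K' ⊕ ipad = 34 d9 36 36 36 36 36.  K' ⊕ opad = 5e b3 5c 5c 5c 5c 5c.
Inner input = (K'⊕ipad) ∥ m = 34 d9 36 36 36 36 36 ∥ 23 59 da.
Inner hash: sum = 52+217+54+54+54+54+54+35+89+218 = 881 → 03 71.
Outer input = (K'⊕opad) ∥ inner = 5e b3 5c 5c 5c 5c 5c ∥ 03 71.
Outer hash (tag): sum = 94+179+92+92+92+92+92+3+113 = 849 → 03 51.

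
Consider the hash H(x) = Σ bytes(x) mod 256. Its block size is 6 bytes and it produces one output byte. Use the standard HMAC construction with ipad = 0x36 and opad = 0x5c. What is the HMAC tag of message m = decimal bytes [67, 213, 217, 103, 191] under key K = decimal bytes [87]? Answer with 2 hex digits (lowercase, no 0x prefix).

Key decimal bytes [87] = 57 is 1 byte ≤ B = 6; zero-pad to 6 bytes: K' = 57 00 00 00 00 00.
K' ⊕ ipad = 61 36 36 36 36 36.  K' ⊕ opad = 0b 5c 5c 5c 5c 5c.
Inner input = (K'⊕ipad) ∥ m = 61 36 36 36 36 36 ∥ 43 d5 d9 67 bf.
Inner hash: sum = 97+54+54+54+54+54+67+213+217+103+191 = 1158; mod 256 = 134 → 86.
Outer input = (K'⊕opad) ∥ inner = 0b 5c 5c 5c 5c 5c ∥ 86.
Outer hash (tag): sum = 11+92+92+92+92+92+134 = 605; mod 256 = 93 → 5d.

5d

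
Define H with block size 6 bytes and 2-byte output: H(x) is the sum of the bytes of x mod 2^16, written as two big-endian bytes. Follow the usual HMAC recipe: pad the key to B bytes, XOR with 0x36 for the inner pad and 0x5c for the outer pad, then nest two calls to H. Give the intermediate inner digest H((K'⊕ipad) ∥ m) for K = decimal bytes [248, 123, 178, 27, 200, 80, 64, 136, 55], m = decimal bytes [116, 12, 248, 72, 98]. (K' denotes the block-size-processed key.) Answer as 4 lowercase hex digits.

038d

Key decimal bytes [248, 123, 178, 27, 200, 80, 64, 136, 55] = f8 7b b2 1b c8 50 40 88 37 is 9 bytes > B = 6, so hash it first: H(key) = 04 57, then zero-pad to 6 bytes: K' = 04 57 00 00 00 00.
K' ⊕ ipad = 32 61 36 36 36 36.
Inner input = 32 61 36 36 36 36 ∥ 74 0c f8 48 62.
Inner hash: sum = 50+97+54+54+54+54+116+12+248+72+98 = 909 → 03 8d.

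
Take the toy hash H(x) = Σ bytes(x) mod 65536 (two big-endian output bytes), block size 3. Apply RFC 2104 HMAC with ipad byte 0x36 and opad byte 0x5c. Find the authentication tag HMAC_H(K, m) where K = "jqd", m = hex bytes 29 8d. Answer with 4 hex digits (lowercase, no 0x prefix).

0147

Key "jqd" = 6a 71 64 is exactly B = 3 bytes: K' = 6a 71 64.
K' ⊕ ipad = 5c 47 52.  K' ⊕ opad = 36 2d 38.
Inner input = (K'⊕ipad) ∥ m = 5c 47 52 ∥ 29 8d.
Inner hash: sum = 92+71+82+41+141 = 427 → 01 ab.
Outer input = (K'⊕opad) ∥ inner = 36 2d 38 ∥ 01 ab.
Outer hash (tag): sum = 54+45+56+1+171 = 327 → 01 47.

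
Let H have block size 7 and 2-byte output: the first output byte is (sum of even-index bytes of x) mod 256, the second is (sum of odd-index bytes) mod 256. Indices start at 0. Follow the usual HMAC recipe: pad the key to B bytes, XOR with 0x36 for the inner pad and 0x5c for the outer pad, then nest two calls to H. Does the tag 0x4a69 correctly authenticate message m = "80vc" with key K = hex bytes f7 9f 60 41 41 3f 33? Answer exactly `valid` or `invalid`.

Key hex bytes f7 9f 60 41 41 3f 33 is exactly B = 7 bytes: K' = f7 9f 60 41 41 3f 33.
K' ⊕ ipad = c1 a9 56 77 77 09 05; K' ⊕ opad = ab c3 3c 1d 1d 63 6f.
Inner hash: even-index sum = 550 mod 256 = 38; odd-index sum = 471 mod 256 = 215 → 26 d7.
Outer hash (recomputed tag): even-index sum = 586 mod 256 = 74; odd-index sum = 361 mod 256 = 105 → 4a 69.
Recomputed tag = 4a69; claimed = 4a69 → match.

valid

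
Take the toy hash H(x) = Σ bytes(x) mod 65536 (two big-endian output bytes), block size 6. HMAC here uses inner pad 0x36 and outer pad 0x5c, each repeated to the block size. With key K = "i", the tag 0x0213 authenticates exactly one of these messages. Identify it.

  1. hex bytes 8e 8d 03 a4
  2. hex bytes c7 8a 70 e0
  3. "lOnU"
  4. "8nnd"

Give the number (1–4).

Key "i" = 69 is 1 byte ≤ B = 6; zero-pad to 6 bytes: K' = 69 00 00 00 00 00.
K' ⊕ ipad = 5f 36 36 36 36 36; K' ⊕ opad = 35 5c 5c 5c 5c 5c.
m1: inner = H(5f 36 36 36 36 36 8e 8d 03 a4) = 03 2f; tag = H(35 5c 5c 5c 5c 5c 03 2f) = 0233
m2: inner = H(5f 36 36 36 36 36 c7 8a 70 e0) = 04 0e; tag = H(35 5c 5c 5c 5c 5c 04 0e) = 0213 ← matches
m3: inner = H(5f 36 36 36 36 36 6c 4f 6e 55) = 02 eb; tag = H(35 5c 5c 5c 5c 5c 02 eb) = 02ee
m4: inner = H(5f 36 36 36 36 36 38 6e 6e 64) = 02 e5; tag = H(35 5c 5c 5c 5c 5c 02 e5) = 02e8

2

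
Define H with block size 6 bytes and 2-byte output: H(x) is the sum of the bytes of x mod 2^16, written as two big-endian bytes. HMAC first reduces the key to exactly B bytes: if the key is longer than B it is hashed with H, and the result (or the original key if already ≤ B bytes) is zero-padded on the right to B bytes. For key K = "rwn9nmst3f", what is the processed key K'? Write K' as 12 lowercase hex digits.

03eb00000000

|K| = 10 > B = 6, so first hash the key.
H(K): sum = 114+119+110+57+110+109+115+116+51+102 = 1003 → 03 eb.
Zero-pad H(K) = 03 eb to 6 bytes: K' = 03 eb 00 00 00 00.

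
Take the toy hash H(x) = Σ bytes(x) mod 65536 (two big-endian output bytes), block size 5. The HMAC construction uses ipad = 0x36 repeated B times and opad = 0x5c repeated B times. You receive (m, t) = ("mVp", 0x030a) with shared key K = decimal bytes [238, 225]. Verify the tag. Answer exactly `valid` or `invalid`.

valid

Key decimal bytes [238, 225] = ee e1 is 2 bytes ≤ B = 5; zero-pad to 5 bytes: K' = ee e1 00 00 00.
K' ⊕ ipad = d8 d7 36 36 36; K' ⊕ opad = b2 bd 5c 5c 5c.
Inner hash: sum = 216+215+54+54+54+109+86+112 = 900 → 03 84.
Outer hash (recomputed tag): sum = 178+189+92+92+92+3+132 = 778 → 03 0a.
Recomputed tag = 030a; claimed = 030a → match.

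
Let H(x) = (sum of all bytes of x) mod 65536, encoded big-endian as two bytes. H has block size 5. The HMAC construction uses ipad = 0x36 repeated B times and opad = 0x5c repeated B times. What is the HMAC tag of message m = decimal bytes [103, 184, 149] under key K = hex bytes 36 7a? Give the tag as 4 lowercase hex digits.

0248

Key hex bytes 36 7a is 2 bytes ≤ B = 5; zero-pad to 5 bytes: K' = 36 7a 00 00 00.
K' ⊕ ipad = 00 4c 36 36 36.  K' ⊕ opad = 6a 26 5c 5c 5c.
Inner input = (K'⊕ipad) ∥ m = 00 4c 36 36 36 ∥ 67 b8 95.
Inner hash: sum = 0+76+54+54+54+103+184+149 = 674 → 02 a2.
Outer input = (K'⊕opad) ∥ inner = 6a 26 5c 5c 5c ∥ 02 a2.
Outer hash (tag): sum = 106+38+92+92+92+2+162 = 584 → 02 48.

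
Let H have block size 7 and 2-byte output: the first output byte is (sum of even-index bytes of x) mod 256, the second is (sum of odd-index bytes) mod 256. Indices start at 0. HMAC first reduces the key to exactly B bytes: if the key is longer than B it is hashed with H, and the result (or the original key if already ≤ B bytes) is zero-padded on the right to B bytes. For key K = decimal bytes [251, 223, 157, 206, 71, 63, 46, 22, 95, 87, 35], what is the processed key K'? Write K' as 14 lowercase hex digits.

|K| = 11 > B = 7, so first hash the key.
H(K): even-index sum = 655 mod 256 = 143; odd-index sum = 601 mod 256 = 89 → 8f 59.
Zero-pad H(K) = 8f 59 to 7 bytes: K' = 8f 59 00 00 00 00 00.

8f590000000000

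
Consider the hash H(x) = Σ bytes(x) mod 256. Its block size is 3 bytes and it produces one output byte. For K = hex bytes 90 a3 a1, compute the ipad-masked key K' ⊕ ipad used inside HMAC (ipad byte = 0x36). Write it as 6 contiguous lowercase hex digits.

Key hex bytes 90 a3 a1 is exactly B = 3 bytes: K' = 90 a3 a1.
XOR each byte with 0x36: 90⊕36=a6, a3⊕36=95, a1⊕36=97.

a69597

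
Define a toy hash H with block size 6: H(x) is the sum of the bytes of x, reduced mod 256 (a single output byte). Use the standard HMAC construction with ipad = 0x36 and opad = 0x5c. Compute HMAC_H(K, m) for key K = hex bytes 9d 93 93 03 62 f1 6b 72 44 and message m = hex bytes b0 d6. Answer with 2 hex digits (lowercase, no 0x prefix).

d2

Key hex bytes 9d 93 93 03 62 f1 6b 72 44 is 9 bytes > B = 6, so hash it first: H(key) = 3a, then zero-pad to 6 bytes: K' = 3a 00 00 00 00 00.
K' ⊕ ipad = 0c 36 36 36 36 36.  K' ⊕ opad = 66 5c 5c 5c 5c 5c.
Inner input = (K'⊕ipad) ∥ m = 0c 36 36 36 36 36 ∥ b0 d6.
Inner hash: sum = 12+54+54+54+54+54+176+214 = 672; mod 256 = 160 → a0.
Outer input = (K'⊕opad) ∥ inner = 66 5c 5c 5c 5c 5c ∥ a0.
Outer hash (tag): sum = 102+92+92+92+92+92+160 = 722; mod 256 = 210 → d2.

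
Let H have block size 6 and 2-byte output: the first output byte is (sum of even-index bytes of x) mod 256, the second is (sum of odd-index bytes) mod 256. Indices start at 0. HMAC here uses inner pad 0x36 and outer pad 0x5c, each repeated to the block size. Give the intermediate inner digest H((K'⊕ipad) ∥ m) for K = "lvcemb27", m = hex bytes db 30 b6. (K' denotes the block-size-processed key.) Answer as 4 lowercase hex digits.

Key "lvcemb27" = 6c 76 63 65 6d 62 32 37 is 8 bytes > B = 6, so hash it first: H(key) = 6e 74, then zero-pad to 6 bytes: K' = 6e 74 00 00 00 00.
K' ⊕ ipad = 58 42 36 36 36 36.
Inner input = 58 42 36 36 36 36 ∥ db 30 b6.
Inner hash: even-index sum = 597 mod 256 = 85; odd-index sum = 222 mod 256 = 222 → 55 de.

55de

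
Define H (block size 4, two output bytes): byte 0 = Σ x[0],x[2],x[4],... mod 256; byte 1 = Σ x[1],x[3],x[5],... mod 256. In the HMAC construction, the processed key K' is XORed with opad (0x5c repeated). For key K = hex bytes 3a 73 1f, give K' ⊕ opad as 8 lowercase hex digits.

662f435c

Key hex bytes 3a 73 1f is 3 bytes ≤ B = 4; zero-pad to 4 bytes: K' = 3a 73 1f 00.
XOR each byte with 0x5c: 3a⊕5c=66, 73⊕5c=2f, 1f⊕5c=43, 00⊕5c=5c.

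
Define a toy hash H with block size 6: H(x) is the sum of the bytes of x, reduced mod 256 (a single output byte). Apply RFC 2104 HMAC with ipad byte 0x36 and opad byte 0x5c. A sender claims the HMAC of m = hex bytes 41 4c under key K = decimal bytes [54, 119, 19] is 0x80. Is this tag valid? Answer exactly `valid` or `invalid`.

invalid

Key decimal bytes [54, 119, 19] = 36 77 13 is 3 bytes ≤ B = 6; zero-pad to 6 bytes: K' = 36 77 13 00 00 00.
K' ⊕ ipad = 00 41 25 36 36 36; K' ⊕ opad = 6a 2b 4f 5c 5c 5c.
Inner hash: sum = 0+65+37+54+54+54+65+76 = 405; mod 256 = 149 → 95.
Outer hash (recomputed tag): sum = 106+43+79+92+92+92+149 = 653; mod 256 = 141 → 8d.
Recomputed tag = 8d; claimed = 80 → mismatch.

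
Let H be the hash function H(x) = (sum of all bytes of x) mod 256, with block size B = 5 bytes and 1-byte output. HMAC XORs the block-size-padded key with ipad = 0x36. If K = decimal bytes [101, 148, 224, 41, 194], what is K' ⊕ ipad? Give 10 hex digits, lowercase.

53a2d61ff4

Key decimal bytes [101, 148, 224, 41, 194] = 65 94 e0 29 c2 is exactly B = 5 bytes: K' = 65 94 e0 29 c2.
XOR each byte with 0x36: 65⊕36=53, 94⊕36=a2, e0⊕36=d6, 29⊕36=1f, c2⊕36=f4.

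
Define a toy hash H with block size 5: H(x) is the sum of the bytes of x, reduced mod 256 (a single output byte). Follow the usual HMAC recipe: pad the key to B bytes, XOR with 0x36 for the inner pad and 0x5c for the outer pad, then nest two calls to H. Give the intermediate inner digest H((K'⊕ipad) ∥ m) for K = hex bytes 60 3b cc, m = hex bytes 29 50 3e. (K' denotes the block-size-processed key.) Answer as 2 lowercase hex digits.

Key hex bytes 60 3b cc is 3 bytes ≤ B = 5; zero-pad to 5 bytes: K' = 60 3b cc 00 00.
K' ⊕ ipad = 56 0d fa 36 36.
Inner input = 56 0d fa 36 36 ∥ 29 50 3e.
Inner hash: sum = 86+13+250+54+54+41+80+62 = 640; mod 256 = 128 → 80.

80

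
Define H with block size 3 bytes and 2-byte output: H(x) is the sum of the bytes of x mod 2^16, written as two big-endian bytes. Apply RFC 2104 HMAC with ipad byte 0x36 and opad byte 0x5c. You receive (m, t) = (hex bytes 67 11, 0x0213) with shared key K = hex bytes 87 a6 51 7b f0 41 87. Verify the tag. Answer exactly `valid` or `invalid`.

valid

Key hex bytes 87 a6 51 7b f0 41 87 is 7 bytes > B = 3, so hash it first: H(key) = 03 b1, then zero-pad to 3 bytes: K' = 03 b1 00.
K' ⊕ ipad = 35 87 36; K' ⊕ opad = 5f ed 5c.
Inner hash: sum = 53+135+54+103+17 = 362 → 01 6a.
Outer hash (recomputed tag): sum = 95+237+92+1+106 = 531 → 02 13.
Recomputed tag = 0213; claimed = 0213 → match.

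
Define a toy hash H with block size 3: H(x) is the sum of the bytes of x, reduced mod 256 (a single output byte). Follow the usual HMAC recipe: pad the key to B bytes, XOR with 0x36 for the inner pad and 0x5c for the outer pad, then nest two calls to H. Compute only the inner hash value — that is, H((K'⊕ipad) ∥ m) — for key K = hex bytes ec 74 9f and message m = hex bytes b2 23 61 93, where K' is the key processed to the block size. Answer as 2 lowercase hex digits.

Key hex bytes ec 74 9f is exactly B = 3 bytes: K' = ec 74 9f.
K' ⊕ ipad = da 42 a9.
Inner input = da 42 a9 ∥ b2 23 61 93.
Inner hash: sum = 218+66+169+178+35+97+147 = 910; mod 256 = 142 → 8e.

8e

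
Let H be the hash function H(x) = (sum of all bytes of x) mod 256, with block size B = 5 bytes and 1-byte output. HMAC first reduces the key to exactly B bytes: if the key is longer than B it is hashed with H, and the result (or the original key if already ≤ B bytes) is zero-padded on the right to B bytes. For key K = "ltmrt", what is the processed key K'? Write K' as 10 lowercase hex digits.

6c746d7274

Key "ltmrt" = 6c 74 6d 72 74 is exactly B = 5 bytes: K' = 6c 74 6d 72 74.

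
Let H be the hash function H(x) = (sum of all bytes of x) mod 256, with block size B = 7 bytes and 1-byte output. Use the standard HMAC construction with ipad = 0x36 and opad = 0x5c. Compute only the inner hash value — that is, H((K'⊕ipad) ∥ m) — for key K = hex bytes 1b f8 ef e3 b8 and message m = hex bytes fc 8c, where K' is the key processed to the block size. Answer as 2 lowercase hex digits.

Key hex bytes 1b f8 ef e3 b8 is 5 bytes ≤ B = 7; zero-pad to 7 bytes: K' = 1b f8 ef e3 b8 00 00.
K' ⊕ ipad = 2d ce d9 d5 8e 36 36.
Inner input = 2d ce d9 d5 8e 36 36 ∥ fc 8c.
Inner hash: sum = 45+206+217+213+142+54+54+252+140 = 1323; mod 256 = 43 → 2b.

2b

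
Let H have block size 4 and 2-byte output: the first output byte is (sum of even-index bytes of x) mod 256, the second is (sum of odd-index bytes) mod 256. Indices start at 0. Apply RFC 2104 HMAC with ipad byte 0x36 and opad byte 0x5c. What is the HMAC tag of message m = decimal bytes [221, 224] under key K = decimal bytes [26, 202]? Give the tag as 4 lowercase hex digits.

Key decimal bytes [26, 202] = 1a ca is 2 bytes ≤ B = 4; zero-pad to 4 bytes: K' = 1a ca 00 00.
K' ⊕ ipad = 2c fc 36 36.  K' ⊕ opad = 46 96 5c 5c.
Inner input = (K'⊕ipad) ∥ m = 2c fc 36 36 ∥ dd e0.
Inner hash: even-index sum = 319 mod 256 = 63; odd-index sum = 530 mod 256 = 18 → 3f 12.
Outer input = (K'⊕opad) ∥ inner = 46 96 5c 5c ∥ 3f 12.
Outer hash (tag): even-index sum = 225 mod 256 = 225; odd-index sum = 260 mod 256 = 4 → e1 04.

e104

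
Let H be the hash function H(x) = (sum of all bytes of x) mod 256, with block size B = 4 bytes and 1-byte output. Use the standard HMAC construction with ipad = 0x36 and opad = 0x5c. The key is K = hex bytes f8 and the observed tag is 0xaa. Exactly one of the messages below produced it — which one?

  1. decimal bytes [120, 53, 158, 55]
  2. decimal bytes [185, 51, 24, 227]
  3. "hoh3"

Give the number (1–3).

1

Key hex bytes f8 is 1 byte ≤ B = 4; zero-pad to 4 bytes: K' = f8 00 00 00.
K' ⊕ ipad = ce 36 36 36; K' ⊕ opad = a4 5c 5c 5c.
m1: inner = H(ce 36 36 36 78 35 9e 37) = f2; tag = H(a4 5c 5c 5c f2) = aa ← matches
m2: inner = H(ce 36 36 36 b9 33 18 e3) = 57; tag = H(a4 5c 5c 5c 57) = 0f
m3: inner = H(ce 36 36 36 68 6f 68 33) = e2; tag = H(a4 5c 5c 5c e2) = 9a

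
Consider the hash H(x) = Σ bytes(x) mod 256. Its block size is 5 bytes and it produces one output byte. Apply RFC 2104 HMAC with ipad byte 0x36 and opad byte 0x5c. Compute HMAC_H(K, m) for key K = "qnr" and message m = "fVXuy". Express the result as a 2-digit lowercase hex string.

96

Key "qnr" = 71 6e 72 is 3 bytes ≤ B = 5; zero-pad to 5 bytes: K' = 71 6e 72 00 00.
K' ⊕ ipad = 47 58 44 36 36.  K' ⊕ opad = 2d 32 2e 5c 5c.
Inner input = (K'⊕ipad) ∥ m = 47 58 44 36 36 ∥ 66 56 58 75 79.
Inner hash: sum = 71+88+68+54+54+102+86+88+117+121 = 849; mod 256 = 81 → 51.
Outer input = (K'⊕opad) ∥ inner = 2d 32 2e 5c 5c ∥ 51.
Outer hash (tag): sum = 45+50+46+92+92+81 = 406; mod 256 = 150 → 96.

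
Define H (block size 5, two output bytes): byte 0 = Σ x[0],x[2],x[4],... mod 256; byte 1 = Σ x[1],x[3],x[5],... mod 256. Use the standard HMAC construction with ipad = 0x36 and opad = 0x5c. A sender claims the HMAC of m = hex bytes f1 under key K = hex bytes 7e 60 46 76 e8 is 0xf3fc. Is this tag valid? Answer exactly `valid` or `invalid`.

Key hex bytes 7e 60 46 76 e8 is exactly B = 5 bytes: K' = 7e 60 46 76 e8.
K' ⊕ ipad = 48 56 70 40 de; K' ⊕ opad = 22 3c 1a 2a b4.
Inner hash: even-index sum = 406 mod 256 = 150; odd-index sum = 391 mod 256 = 135 → 96 87.
Outer hash (recomputed tag): even-index sum = 375 mod 256 = 119; odd-index sum = 252 mod 256 = 252 → 77 fc.
Recomputed tag = 77fc; claimed = f3fc → mismatch.

invalid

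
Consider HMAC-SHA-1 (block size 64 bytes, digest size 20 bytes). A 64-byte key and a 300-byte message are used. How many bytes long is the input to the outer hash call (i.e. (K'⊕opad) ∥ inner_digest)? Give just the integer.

Key is 64 ≤ 64 bytes, zero-padded: |K'| = 64.
Outer input = (K'⊕opad) ∥ H(inner) → 64 + 20 = 84 bytes.

84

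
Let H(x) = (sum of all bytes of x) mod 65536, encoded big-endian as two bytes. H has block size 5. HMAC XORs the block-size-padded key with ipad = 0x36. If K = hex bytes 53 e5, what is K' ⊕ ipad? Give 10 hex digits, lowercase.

Key hex bytes 53 e5 is 2 bytes ≤ B = 5; zero-pad to 5 bytes: K' = 53 e5 00 00 00.
XOR each byte with 0x36: 53⊕36=65, e5⊕36=d3, 00⊕36=36, 00⊕36=36, 00⊕36=36.

65d3363636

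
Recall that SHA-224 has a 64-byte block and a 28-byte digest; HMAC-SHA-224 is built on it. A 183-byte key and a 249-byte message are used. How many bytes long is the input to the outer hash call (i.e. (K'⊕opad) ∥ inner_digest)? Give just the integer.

Key is 183 > 64 bytes, so it is hashed to 28 bytes then zero-padded to 64: |K'| = 64.
Outer input = (K'⊕opad) ∥ H(inner) → 64 + 28 = 92 bytes.

92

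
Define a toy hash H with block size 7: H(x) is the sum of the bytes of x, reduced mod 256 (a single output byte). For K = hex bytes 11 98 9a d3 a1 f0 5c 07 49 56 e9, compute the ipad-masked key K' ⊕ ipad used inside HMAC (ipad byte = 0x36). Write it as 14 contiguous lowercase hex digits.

Key hex bytes 11 98 9a d3 a1 f0 5c 07 49 56 e9 is 11 bytes > B = 7, so hash it first: H(key) = 92, then zero-pad to 7 bytes: K' = 92 00 00 00 00 00 00.
XOR each byte with 0x36: 92⊕36=a4, 00⊕36=36, 00⊕36=36, 00⊕36=36, 00⊕36=36, 00⊕36=36, 00⊕36=36.

a4363636363636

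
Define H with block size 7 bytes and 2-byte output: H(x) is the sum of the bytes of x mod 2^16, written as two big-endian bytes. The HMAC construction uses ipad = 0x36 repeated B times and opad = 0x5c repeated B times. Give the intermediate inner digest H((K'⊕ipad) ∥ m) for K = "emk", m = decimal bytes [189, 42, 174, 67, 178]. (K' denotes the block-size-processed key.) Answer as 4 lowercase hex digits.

Key "emk" = 65 6d 6b is 3 bytes ≤ B = 7; zero-pad to 7 bytes: K' = 65 6d 6b 00 00 00 00.
K' ⊕ ipad = 53 5b 5d 36 36 36 36.
Inner input = 53 5b 5d 36 36 36 36 ∥ bd 2a ae 43 b2.
Inner hash: sum = 83+91+93+54+54+54+54+189+42+174+67+178 = 1133 → 04 6d.

046d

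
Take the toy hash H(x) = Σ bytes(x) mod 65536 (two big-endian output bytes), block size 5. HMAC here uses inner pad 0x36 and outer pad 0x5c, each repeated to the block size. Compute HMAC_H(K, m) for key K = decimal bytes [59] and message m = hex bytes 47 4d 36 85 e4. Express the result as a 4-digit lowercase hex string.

Key decimal bytes [59] = 3b is 1 byte ≤ B = 5; zero-pad to 5 bytes: K' = 3b 00 00 00 00.
K' ⊕ ipad = 0d 36 36 36 36.  K' ⊕ opad = 67 5c 5c 5c 5c.
Inner input = (K'⊕ipad) ∥ m = 0d 36 36 36 36 ∥ 47 4d 36 85 e4.
Inner hash: sum = 13+54+54+54+54+71+77+54+133+228 = 792 → 03 18.
Outer input = (K'⊕opad) ∥ inner = 67 5c 5c 5c 5c ∥ 03 18.
Outer hash (tag): sum = 103+92+92+92+92+3+24 = 498 → 01 f2.

01f2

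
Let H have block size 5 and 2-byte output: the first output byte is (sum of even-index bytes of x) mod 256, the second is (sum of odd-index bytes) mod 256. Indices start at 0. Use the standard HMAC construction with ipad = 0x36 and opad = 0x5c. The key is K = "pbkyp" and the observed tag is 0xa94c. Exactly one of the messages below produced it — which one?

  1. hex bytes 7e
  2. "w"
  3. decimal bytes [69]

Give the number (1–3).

2

Key "pbkyp" = 70 62 6b 79 70 is exactly B = 5 bytes: K' = 70 62 6b 79 70.
K' ⊕ ipad = 46 54 5d 4f 46; K' ⊕ opad = 2c 3e 37 25 2c.
m1: inner = H(46 54 5d 4f 46 7e) = e9 21; tag = H(2c 3e 37 25 2c e9 21) = b04c
m2: inner = H(46 54 5d 4f 46 77) = e9 1a; tag = H(2c 3e 37 25 2c e9 1a) = a94c ← matches
m3: inner = H(46 54 5d 4f 46 45) = e9 e8; tag = H(2c 3e 37 25 2c e9 e8) = 774c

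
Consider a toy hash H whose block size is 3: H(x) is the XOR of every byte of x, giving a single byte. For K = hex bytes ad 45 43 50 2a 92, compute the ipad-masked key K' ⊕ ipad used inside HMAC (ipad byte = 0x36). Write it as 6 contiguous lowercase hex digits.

Key hex bytes ad 45 43 50 2a 92 is 6 bytes > B = 3, so hash it first: H(key) = 43, then zero-pad to 3 bytes: K' = 43 00 00.
XOR each byte with 0x36: 43⊕36=75, 00⊕36=36, 00⊕36=36.

753636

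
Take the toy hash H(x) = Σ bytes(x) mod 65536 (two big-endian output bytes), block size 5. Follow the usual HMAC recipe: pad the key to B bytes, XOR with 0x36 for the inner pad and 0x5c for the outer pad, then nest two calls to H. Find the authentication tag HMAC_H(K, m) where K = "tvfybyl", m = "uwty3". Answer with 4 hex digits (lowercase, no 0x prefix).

Key "tvfybyl" = 74 76 66 79 62 79 6c is 7 bytes > B = 5, so hash it first: H(key) = 03 10, then zero-pad to 5 bytes: K' = 03 10 00 00 00.
K' ⊕ ipad = 35 26 36 36 36.  K' ⊕ opad = 5f 4c 5c 5c 5c.
Inner input = (K'⊕ipad) ∥ m = 35 26 36 36 36 ∥ 75 77 74 79 33.
Inner hash: sum = 53+38+54+54+54+117+119+116+121+51 = 777 → 03 09.
Outer input = (K'⊕opad) ∥ inner = 5f 4c 5c 5c 5c ∥ 03 09.
Outer hash (tag): sum = 95+76+92+92+92+3+9 = 459 → 01 cb.

01cb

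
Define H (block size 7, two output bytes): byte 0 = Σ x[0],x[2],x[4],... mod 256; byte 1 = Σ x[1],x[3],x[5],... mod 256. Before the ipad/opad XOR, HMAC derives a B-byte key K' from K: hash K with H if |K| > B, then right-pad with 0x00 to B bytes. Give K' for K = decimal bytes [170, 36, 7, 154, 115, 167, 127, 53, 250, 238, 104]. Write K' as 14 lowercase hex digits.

|K| = 11 > B = 7, so first hash the key.
H(K): even-index sum = 773 mod 256 = 5; odd-index sum = 648 mod 256 = 136 → 05 88.
Zero-pad H(K) = 05 88 to 7 bytes: K' = 05 88 00 00 00 00 00.

05880000000000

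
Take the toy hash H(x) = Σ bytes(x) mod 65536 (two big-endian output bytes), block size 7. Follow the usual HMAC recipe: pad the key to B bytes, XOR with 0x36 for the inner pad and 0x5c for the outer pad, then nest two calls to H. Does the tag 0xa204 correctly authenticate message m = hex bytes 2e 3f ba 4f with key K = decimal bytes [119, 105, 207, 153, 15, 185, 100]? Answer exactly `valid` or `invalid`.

Key decimal bytes [119, 105, 207, 153, 15, 185, 100] = 77 69 cf 99 0f b9 64 is exactly B = 7 bytes: K' = 77 69 cf 99 0f b9 64.
K' ⊕ ipad = 41 5f f9 af 39 8f 52; K' ⊕ opad = 2b 35 93 c5 53 e5 38.
Inner hash: sum = 65+95+249+175+57+143+82+46+63+186+79 = 1240 → 04 d8.
Outer hash (recomputed tag): sum = 43+53+147+197+83+229+56+4+216 = 1028 → 04 04.
Recomputed tag = 0404; claimed = a204 → mismatch.

invalid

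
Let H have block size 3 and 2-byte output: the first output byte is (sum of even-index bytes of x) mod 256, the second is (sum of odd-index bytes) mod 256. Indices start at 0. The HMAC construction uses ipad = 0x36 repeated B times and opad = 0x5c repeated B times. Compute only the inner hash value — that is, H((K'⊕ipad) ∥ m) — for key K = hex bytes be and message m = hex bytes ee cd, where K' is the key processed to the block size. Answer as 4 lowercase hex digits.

Key hex bytes be is 1 byte ≤ B = 3; zero-pad to 3 bytes: K' = be 00 00.
K' ⊕ ipad = 88 36 36.
Inner input = 88 36 36 ∥ ee cd.
Inner hash: even-index sum = 395 mod 256 = 139; odd-index sum = 292 mod 256 = 36 → 8b 24.

8b24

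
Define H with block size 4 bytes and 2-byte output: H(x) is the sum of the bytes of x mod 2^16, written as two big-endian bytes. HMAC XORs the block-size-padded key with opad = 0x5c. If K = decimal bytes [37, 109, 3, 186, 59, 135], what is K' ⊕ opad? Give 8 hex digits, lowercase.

Key decimal bytes [37, 109, 3, 186, 59, 135] = 25 6d 03 ba 3b 87 is 6 bytes > B = 4, so hash it first: H(key) = 02 11, then zero-pad to 4 bytes: K' = 02 11 00 00.
XOR each byte with 0x5c: 02⊕5c=5e, 11⊕5c=4d, 00⊕5c=5c, 00⊕5c=5c.

5e4d5c5c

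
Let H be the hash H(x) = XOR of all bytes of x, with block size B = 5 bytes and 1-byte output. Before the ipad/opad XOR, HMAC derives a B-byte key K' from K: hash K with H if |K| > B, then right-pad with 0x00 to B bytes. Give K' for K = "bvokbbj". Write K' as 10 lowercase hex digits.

7a00000000

|K| = 7 > B = 5, so first hash the key.
H(K): XOR 62⊕76⊕6f⊕6b⊕62⊕62⊕6a = 7a.
Zero-pad H(K) = 7a to 5 bytes: K' = 7a 00 00 00 00.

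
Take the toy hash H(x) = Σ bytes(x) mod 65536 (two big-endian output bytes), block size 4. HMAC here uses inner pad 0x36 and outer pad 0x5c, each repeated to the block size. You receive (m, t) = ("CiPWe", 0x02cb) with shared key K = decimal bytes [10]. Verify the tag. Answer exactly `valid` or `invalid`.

invalid

Key decimal bytes [10] = 0a is 1 byte ≤ B = 4; zero-pad to 4 bytes: K' = 0a 00 00 00.
K' ⊕ ipad = 3c 36 36 36; K' ⊕ opad = 56 5c 5c 5c.
Inner hash: sum = 60+54+54+54+67+105+80+87+101 = 662 → 02 96.
Outer hash (recomputed tag): sum = 86+92+92+92+2+150 = 514 → 02 02.
Recomputed tag = 0202; claimed = 02cb → mismatch.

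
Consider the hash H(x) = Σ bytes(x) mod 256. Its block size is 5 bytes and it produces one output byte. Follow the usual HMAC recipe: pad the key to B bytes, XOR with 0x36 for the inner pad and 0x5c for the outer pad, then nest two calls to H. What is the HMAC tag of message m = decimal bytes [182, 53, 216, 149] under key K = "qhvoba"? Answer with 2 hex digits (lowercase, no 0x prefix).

Key "qhvoba" = 71 68 76 6f 62 61 is 6 bytes > B = 5, so hash it first: H(key) = 81, then zero-pad to 5 bytes: K' = 81 00 00 00 00.
K' ⊕ ipad = b7 36 36 36 36.  K' ⊕ opad = dd 5c 5c 5c 5c.
Inner input = (K'⊕ipad) ∥ m = b7 36 36 36 36 ∥ b6 35 d8 95.
Inner hash: sum = 183+54+54+54+54+182+53+216+149 = 999; mod 256 = 231 → e7.
Outer input = (K'⊕opad) ∥ inner = dd 5c 5c 5c 5c ∥ e7.
Outer hash (tag): sum = 221+92+92+92+92+231 = 820; mod 256 = 52 → 34.

34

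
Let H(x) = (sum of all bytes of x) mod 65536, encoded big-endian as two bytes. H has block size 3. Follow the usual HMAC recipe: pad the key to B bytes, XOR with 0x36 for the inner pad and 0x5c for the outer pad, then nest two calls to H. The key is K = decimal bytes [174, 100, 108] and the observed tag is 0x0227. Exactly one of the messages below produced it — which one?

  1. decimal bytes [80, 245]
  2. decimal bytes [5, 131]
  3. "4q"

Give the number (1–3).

2

Key decimal bytes [174, 100, 108] = ae 64 6c is exactly B = 3 bytes: K' = ae 64 6c.
K' ⊕ ipad = 98 52 5a; K' ⊕ opad = f2 38 30.
m1: inner = H(98 52 5a 50 f5) = 02 89; tag = H(f2 38 30 02 89) = 01e5
m2: inner = H(98 52 5a 05 83) = 01 cc; tag = H(f2 38 30 01 cc) = 0227 ← matches
m3: inner = H(98 52 5a 34 71) = 01 e9; tag = H(f2 38 30 01 e9) = 0244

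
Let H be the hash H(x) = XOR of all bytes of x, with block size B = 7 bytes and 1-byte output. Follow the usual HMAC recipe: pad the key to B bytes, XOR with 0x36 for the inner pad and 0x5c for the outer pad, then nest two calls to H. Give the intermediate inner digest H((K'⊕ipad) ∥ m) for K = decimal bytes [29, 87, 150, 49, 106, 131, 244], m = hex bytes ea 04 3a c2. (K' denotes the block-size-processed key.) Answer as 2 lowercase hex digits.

Key decimal bytes [29, 87, 150, 49, 106, 131, 244] = 1d 57 96 31 6a 83 f4 is exactly B = 7 bytes: K' = 1d 57 96 31 6a 83 f4.
K' ⊕ ipad = 2b 61 a0 07 5c b5 c2.
Inner input = 2b 61 a0 07 5c b5 c2 ∥ ea 04 3a c2.
Inner hash: XOR 2b⊕61⊕a0⊕07⊕5c⊕b5⊕c2⊕ea⊕04⊕3a⊕c2 = d0.

d0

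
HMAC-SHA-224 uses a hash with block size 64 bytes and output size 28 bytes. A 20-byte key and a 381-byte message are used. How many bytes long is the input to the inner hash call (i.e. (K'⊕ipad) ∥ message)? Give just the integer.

445

Key is 20 ≤ 64 bytes, zero-padded: |K'| = 64.
Inner input = (K'⊕ipad) ∥ m → 64 + 381 = 445 bytes.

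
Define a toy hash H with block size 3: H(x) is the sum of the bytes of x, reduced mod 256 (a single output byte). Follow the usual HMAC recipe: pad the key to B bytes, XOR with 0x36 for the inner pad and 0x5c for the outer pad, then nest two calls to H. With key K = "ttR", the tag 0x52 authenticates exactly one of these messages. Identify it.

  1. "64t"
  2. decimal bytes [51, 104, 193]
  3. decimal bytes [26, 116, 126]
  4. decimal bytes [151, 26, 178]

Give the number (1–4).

3

Key "ttR" = 74 74 52 is exactly B = 3 bytes: K' = 74 74 52.
K' ⊕ ipad = 42 42 64; K' ⊕ opad = 28 28 0e.
m1: inner = H(42 42 64 36 34 74) = c6; tag = H(28 28 0e c6) = 24
m2: inner = H(42 42 64 33 68 c1) = 44; tag = H(28 28 0e 44) = a2
m3: inner = H(42 42 64 1a 74 7e) = f4; tag = H(28 28 0e f4) = 52 ← matches
m4: inner = H(42 42 64 97 1a b2) = 4b; tag = H(28 28 0e 4b) = a9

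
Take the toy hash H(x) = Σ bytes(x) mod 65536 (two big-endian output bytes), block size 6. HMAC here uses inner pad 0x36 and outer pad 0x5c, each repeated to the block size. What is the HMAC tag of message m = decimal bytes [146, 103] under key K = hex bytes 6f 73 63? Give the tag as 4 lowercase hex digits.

Key hex bytes 6f 73 63 is 3 bytes ≤ B = 6; zero-pad to 6 bytes: K' = 6f 73 63 00 00 00.
K' ⊕ ipad = 59 45 55 36 36 36.  K' ⊕ opad = 33 2f 3f 5c 5c 5c.
Inner input = (K'⊕ipad) ∥ m = 59 45 55 36 36 36 ∥ 92 67.
Inner hash: sum = 89+69+85+54+54+54+146+103 = 654 → 02 8e.
Outer input = (K'⊕opad) ∥ inner = 33 2f 3f 5c 5c 5c ∥ 02 8e.
Outer hash (tag): sum = 51+47+63+92+92+92+2+142 = 581 → 02 45.

0245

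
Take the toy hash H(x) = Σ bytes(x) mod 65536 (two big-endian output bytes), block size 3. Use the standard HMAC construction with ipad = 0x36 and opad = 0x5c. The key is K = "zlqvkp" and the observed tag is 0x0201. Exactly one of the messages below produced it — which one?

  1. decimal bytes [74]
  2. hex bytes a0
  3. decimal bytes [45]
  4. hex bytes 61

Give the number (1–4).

1

Key "zlqvkp" = 7a 6c 71 76 6b 70 is 6 bytes > B = 3, so hash it first: H(key) = 02 a8, then zero-pad to 3 bytes: K' = 02 a8 00.
K' ⊕ ipad = 34 9e 36; K' ⊕ opad = 5e f4 5c.
m1: inner = H(34 9e 36 4a) = 01 52; tag = H(5e f4 5c 01 52) = 0201 ← matches
m2: inner = H(34 9e 36 a0) = 01 a8; tag = H(5e f4 5c 01 a8) = 0257
m3: inner = H(34 9e 36 2d) = 01 35; tag = H(5e f4 5c 01 35) = 01e4
m4: inner = H(34 9e 36 61) = 01 69; tag = H(5e f4 5c 01 69) = 0218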